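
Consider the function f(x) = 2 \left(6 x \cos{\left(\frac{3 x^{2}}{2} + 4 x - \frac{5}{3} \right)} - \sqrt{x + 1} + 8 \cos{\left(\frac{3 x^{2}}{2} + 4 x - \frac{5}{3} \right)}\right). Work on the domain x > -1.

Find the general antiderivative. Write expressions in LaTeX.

F(x) = - \frac{4 \left(x + 1\right)^{\frac{3}{2}}}{3} + 4 \sin{\left(\frac{3 x^{2}}{2} + 4 x - \frac{5}{3} \right)} + C

An antiderivative F(x) passes only if d/dx[F] lands on f(x) exactly.
Check: d/dx[- \frac{4 \left(x + 1\right)^{\frac{3}{2}}}{3} + 4 \sin{\left(\frac{3 x^{2}}{2} + 4 x - \frac{5}{3} \right)}] = 12 x \cos{\left(\frac{3 x^{2}}{2} + 4 x - \frac{5}{3} \right)} - 2 \sqrt{x + 1} + 16 \cos{\left(\frac{3 x^{2}}{2} + 4 x - \frac{5}{3} \right)}, which equals f(x).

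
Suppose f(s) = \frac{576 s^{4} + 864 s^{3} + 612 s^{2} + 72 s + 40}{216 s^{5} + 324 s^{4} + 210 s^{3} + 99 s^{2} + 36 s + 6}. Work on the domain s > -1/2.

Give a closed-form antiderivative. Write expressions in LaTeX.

An antiderivative is F(s) = \frac{4 \log{\left(\frac{3 s^{2}}{2} + \frac{1}{3} \right)}}{3} - \frac{5}{3 \left(2 s + 1\right)^{2}}.

An antiderivative F(s) passes only if d/ds[F] lands on f(s) exactly.
Check: d/ds[\frac{4 \log{\left(\frac{3 s^{2}}{2} + \frac{1}{3} \right)}}{3} - \frac{5}{3 \left(2 s + 1\right)^{2}}] = \frac{576 s^{4} + 864 s^{3} + 612 s^{2} + 72 s + 40}{216 s^{5} + 324 s^{4} + 210 s^{3} + 99 s^{2} + 36 s + 6} = f(s).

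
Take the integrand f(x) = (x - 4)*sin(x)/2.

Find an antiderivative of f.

An antiderivative is F(x) = -(x*cos(x) - sin(x) - 4*cos(x))/2.

For F(x) to be correct the identity F'(x) - f(x) = 0 must hold.
Check: d/dx[-(x*cos(x) - sin(x) - 4*cos(x))/2] = x*sin(x)/2 - 2*sin(x), which equals f(x).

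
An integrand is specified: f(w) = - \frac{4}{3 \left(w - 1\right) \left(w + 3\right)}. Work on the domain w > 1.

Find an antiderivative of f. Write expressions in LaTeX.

An antiderivative is F(w) = \frac{- \log{\left(w - 1 \right)} + \log{\left(w + 3 \right)}}{3}.

Factor the denominator (3 \left(w - 1\right) \left(w + 3\right)) and decompose: f = \frac{1}{3 \left(w + 3\right)} - \frac{1}{3 \left(w - 1\right)}; each piece integrates to a log, atan, or power term.
Check: d/dw[\frac{- \log{\left(w - 1 \right)} + \log{\left(w + 3 \right)}}{3}] = - \frac{4}{3 w^{2} + 6 w - 9}, which equals f(w).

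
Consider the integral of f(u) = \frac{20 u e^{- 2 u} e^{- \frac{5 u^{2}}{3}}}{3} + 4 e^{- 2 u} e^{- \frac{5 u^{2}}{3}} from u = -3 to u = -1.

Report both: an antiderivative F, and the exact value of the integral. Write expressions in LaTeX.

Antiderivative: F(u) = - 2 e^{- \frac{5 u^{2}}{3} - 2 u}; value = - 2 e^{\frac{1}{3}} + \frac{2}{e^{9}}

f matches the chain-rule pattern g'(h)*h' with inner function h(u) = - \frac{5 u^{2}}{3} - 2 u; substituting w = h(u) collapses the integral.
F(u) = - 2 e^{- \frac{5 u^{2}}{3} - 2 u} is an antiderivative of f.
Check: d/du[- 2 e^{- \frac{5 u^{2}}{3} - 2 u}] = \frac{\left(20 u + 12\right) e^{- 2 u} e^{- \frac{5 u^{2}}{3}}}{3}, which equals f(u).
F(-1) = - 2 e^{\frac{1}{3}}; F(-3) = - \frac{2}{e^{9}}.
Integral = F(-1) - F(-3) = - 2 e^{\frac{1}{3}} + \frac{2}{e^{9}}.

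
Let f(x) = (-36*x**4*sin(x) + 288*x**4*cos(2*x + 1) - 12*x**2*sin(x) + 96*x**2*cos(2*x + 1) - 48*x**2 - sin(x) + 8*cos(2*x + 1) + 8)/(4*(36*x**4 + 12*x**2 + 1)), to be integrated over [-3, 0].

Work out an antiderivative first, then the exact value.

Since d/dx undoes antidifferentiation here, F'(x) = f(x) is required of F(x).
F(x) = 4*x/(12*x**2 + 2) + sin(2*x + 1) + cos(x)/4 is an antiderivative of f.
Check: d/dx[4*x/(12*x**2 + 2) + sin(2*x + 1) + cos(x)/4] = (-36*x**4*sin(x) + 288*x**4*cos(2*x + 1) - 12*x**2*sin(x) + 96*x**2*cos(2*x + 1) - 48*x**2 - sin(x) + 8*cos(2*x + 1) + 8)/(144*x**4 + 48*x**2 + 4), which equals f(x).
F(0) = 1/4 + sin(1); F(-3) = cos(3)/4 - 6/55 - sin(5).
Integral = F(0) - F(-3) = sin(5) - cos(3)/4 + 79/220 + sin(1).

Antiderivative: F(x) = 4*x/(12*x**2 + 2) + sin(2*x + 1) + cos(x)/4; value = sin(5) - cos(3)/4 + 79/220 + sin(1)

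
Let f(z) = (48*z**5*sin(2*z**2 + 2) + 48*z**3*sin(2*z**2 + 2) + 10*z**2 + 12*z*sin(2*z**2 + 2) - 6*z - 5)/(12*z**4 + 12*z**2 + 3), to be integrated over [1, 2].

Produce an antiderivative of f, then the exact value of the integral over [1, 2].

Antiderivative: F(z) = -5*z/(6*z**2 + 3) - cos(2*z**2 + 2) + 1/(4*z**2 + 2); value = cos(4) + 2/27 - cos(10)

Differentiate the proposed F(z) back; it has to land on f(z) exactly.
F(z) = -5*z/(6*z**2 + 3) - cos(2*z**2 + 2) + 1/(4*z**2 + 2) is an antiderivative of f.
Check: d/dz[-5*z/(6*z**2 + 3) - cos(2*z**2 + 2) + 1/(4*z**2 + 2)] = (48*z**5*sin(2*z**2 + 2) + 48*z**3*sin(2*z**2 + 2) + 10*z**2 + 12*z*sin(2*z**2 + 2) - 6*z - 5)/(12*z**4 + 12*z**2 + 3) = f(z).
F(2) = -17/54 - cos(10); F(1) = -7/18 - cos(4).
Integral = F(2) - F(1) = cos(4) + 2/27 - cos(10).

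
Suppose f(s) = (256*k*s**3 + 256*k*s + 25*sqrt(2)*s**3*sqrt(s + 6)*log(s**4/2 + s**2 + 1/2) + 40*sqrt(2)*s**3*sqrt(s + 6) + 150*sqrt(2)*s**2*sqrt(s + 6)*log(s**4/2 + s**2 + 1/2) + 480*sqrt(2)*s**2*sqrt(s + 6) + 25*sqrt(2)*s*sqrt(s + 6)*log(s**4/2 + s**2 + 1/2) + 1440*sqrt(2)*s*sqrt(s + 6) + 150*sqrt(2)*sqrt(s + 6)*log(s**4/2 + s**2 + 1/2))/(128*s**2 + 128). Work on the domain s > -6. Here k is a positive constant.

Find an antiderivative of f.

Recover f(s) by differentiating a candidate F(s); any mismatch rules it out.
Check: d/ds[(64*k*s**2 + 5*sqrt(2)*s**2*sqrt(s + 6)*log(s**4/2 + s**2 + 1/2) + 60*sqrt(2)*s*sqrt(s + 6)*log(s**4/2 + s**2 + 1/2) + 180*sqrt(2)*sqrt(s + 6)*log(s**4/2 + s**2 + 1/2))/64] = (256*k*s**3*sqrt(s + 6) + 256*k*s*sqrt(s + 6) + 25*sqrt(2)*s**4*log(s**4/2 + s**2 + 1/2) + 40*sqrt(2)*s**4 + 300*sqrt(2)*s**3*log(s**4/2 + s**2 + 1/2) + 720*sqrt(2)*s**3 + 925*sqrt(2)*s**2*log(s**4/2 + s**2 + 1/2) + 4320*sqrt(2)*s**2 + 300*sqrt(2)*s*log(s**4/2 + s**2 + 1/2) + 8640*sqrt(2)*s + 900*sqrt(2)*log(s**4/2 + s**2 + 1/2))/(128*s**2*sqrt(s + 6) + 128*sqrt(s + 6)), which equals f(s).

An antiderivative is F(s) = (64*k*s**2 + 5*sqrt(2)*s**2*sqrt(s + 6)*log(s**4/2 + s**2 + 1/2) + 60*sqrt(2)*s*sqrt(s + 6)*log(s**4/2 + s**2 + 1/2) + 180*sqrt(2)*sqrt(s + 6)*log(s**4/2 + s**2 + 1/2))/64.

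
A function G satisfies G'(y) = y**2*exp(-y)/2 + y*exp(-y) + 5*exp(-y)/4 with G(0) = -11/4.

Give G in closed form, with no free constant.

G(y) = -y**2*exp(-y)/2 - 2*y*exp(-y) + 1/2 - 13*exp(-y)/4

G'(y) has the shape u'v + uv' for u = -y**2/2 - 2*y - 13/4 and v = exp(-y) — it is the derivative of the product u*v.
A general antiderivative is (-2*y**2 - 8*y - 13)*exp(-y)/4 + C.
The condition gives C = -11/4 - (-13/4) = 1/2.
So G(y) = -y**2*exp(-y)/2 - 2*y*exp(-y) + 1/2 - 13*exp(-y)/4.
Check: d/dy[-y**2*exp(-y)/2 - 2*y*exp(-y) + 1/2 - 13*exp(-y)/4] = (2*y**2 + 4*y + 5)*exp(-y)/4, which equals G'(y).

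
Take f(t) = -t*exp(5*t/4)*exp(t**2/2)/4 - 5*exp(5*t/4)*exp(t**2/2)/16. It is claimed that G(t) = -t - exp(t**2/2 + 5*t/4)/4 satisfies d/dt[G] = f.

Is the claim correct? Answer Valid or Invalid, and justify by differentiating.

d/dt[G] = -t*exp(5*t/4)*exp(t**2/2)/4 - 5*exp(5*t/4)*exp(t**2/2)/16 - 1
d/dt[G] - f(t) = -1 != 0.

Invalid: d/dt[G] - f = -1, which is not 0.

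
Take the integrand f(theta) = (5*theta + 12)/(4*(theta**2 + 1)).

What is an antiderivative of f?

An antiderivative F(theta) passes only if d/dtheta[F] lands on f(theta) exactly.
Check: d/dtheta[5*log(theta**2 + 1)/8 + 3*atan(theta)] = (5*theta + 12)/(4*theta**2 + 4), which equals f(theta).

An antiderivative is F(theta) = 5*log(theta**2 + 1)/8 + 3*atan(theta).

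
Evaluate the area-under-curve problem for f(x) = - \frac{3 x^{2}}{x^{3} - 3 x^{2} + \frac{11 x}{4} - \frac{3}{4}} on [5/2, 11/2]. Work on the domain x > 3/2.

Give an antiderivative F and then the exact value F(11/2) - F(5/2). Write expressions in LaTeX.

The denominator factors as \left(x - 1\right) \left(2 x - 3\right) \left(2 x - 1\right); partial fractions split f into directly integrable pieces: - \frac{3}{2 x - 1} - \frac{27}{2 x - 3} + \frac{12}{x - 1}.
F(x) = \frac{3 \left(- 9 \log{\left(x - \frac{3}{2} \right)} + 8 \log{\left(x - 1 \right)} - \log{\left(x - \frac{1}{2} \right)}\right)}{2} is an antiderivative of f.
Check: d/dx[\frac{3 \left(- 9 \log{\left(x - \frac{3}{2} \right)} + 8 \log{\left(x - 1 \right)} - \log{\left(x - \frac{1}{2} \right)}\right)}{2}] = - \frac{12 x^{2}}{4 x^{3} - 12 x^{2} + 11 x - 3}, which equals f(x).
F(11/2) = - \frac{27 \log{\left(4 \right)}}{2} - \frac{3 \log{\left(5 \right)}}{2} + 12 \log{\left(\frac{9}{2} \right)}; F(5/2) = - \frac{3 \log{\left(2 \right)}}{2} + 12 \log{\left(\frac{3}{2} \right)}.
Integral = F(11/2) - F(5/2) = - \frac{27 \log{\left(4 \right)}}{2} - 12 \log{\left(\frac{3}{2} \right)} - \frac{3 \log{\left(5 \right)}}{2} + \frac{3 \log{\left(2 \right)}}{2} + 12 \log{\left(\frac{9}{2} \right)}.

Antiderivative: F(x) = \frac{3 \left(- 9 \log{\left(x - \frac{3}{2} \right)} + 8 \log{\left(x - 1 \right)} - \log{\left(x - \frac{1}{2} \right)}\right)}{2}; value = - \frac{27 \log{\left(4 \right)}}{2} - 12 \log{\left(\frac{3}{2} \right)} - \frac{3 \log{\left(5 \right)}}{2} + \frac{3 \log{\left(2 \right)}}{2} + 12 \log{\left(\frac{9}{2} \right)}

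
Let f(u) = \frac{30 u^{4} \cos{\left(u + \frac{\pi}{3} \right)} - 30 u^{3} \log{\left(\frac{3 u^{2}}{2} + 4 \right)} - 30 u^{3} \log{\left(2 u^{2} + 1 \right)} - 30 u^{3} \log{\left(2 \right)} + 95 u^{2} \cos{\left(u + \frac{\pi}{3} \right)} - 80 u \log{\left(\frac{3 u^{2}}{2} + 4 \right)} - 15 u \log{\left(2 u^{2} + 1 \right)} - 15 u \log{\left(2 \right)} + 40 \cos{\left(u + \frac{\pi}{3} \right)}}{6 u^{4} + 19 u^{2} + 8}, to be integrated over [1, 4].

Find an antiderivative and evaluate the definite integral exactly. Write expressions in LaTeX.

For F(u) to be correct the identity F'(u) - f(u) = 0 must hold.
F(u) = - \frac{5 \log{\left(\frac{3 u^{2}}{2} + 4 \right)} \log{\left(4 u^{2} + 2 \right)}}{2} + 5 \sin{\left(u + \frac{\pi}{3} \right)} is an antiderivative of f.
Check: d/du[- \frac{5 \log{\left(\frac{3 u^{2}}{2} + 4 \right)} \log{\left(4 u^{2} + 2 \right)}}{2} + 5 \sin{\left(u + \frac{\pi}{3} \right)}] = \frac{30 u^{4} \cos{\left(u + \frac{\pi}{3} \right)} - 30 u^{3} \log{\left(\frac{3 u^{2}}{2} + 4 \right)} - 30 u^{3} \log{\left(2 u^{2} + 1 \right)} - 30 u^{3} \log{\left(2 \right)} + 95 u^{2} \cos{\left(u + \frac{\pi}{3} \right)} - 80 u \log{\left(\frac{3 u^{2}}{2} + 4 \right)} - 15 u \log{\left(2 u^{2} + 1 \right)} - 15 u \log{\left(2 \right)} + 40 \cos{\left(u + \frac{\pi}{3} \right)}}{6 u^{4} + 19 u^{2} + 8} = f(u).
F(4) = - \frac{5 \log{\left(28 \right)} \log{\left(66 \right)}}{2} + 5 \sin{\left(\frac{\pi}{3} + 4 \right)}; F(1) = - \frac{5 \log{\left(\frac{11}{2} \right)} \log{\left(6 \right)}}{2} + 5 \sin{\left(1 + \frac{\pi}{3} \right)}.
Integral = F(4) - F(1) = - \frac{5 \log{\left(28 \right)} \log{\left(66 \right)}}{2} + 5 \sin{\left(\frac{\pi}{3} + 4 \right)} - 5 \sin{\left(1 + \frac{\pi}{3} \right)} + \frac{5 \log{\left(\frac{11}{2} \right)} \log{\left(6 \right)}}{2}.

Antiderivative: F(u) = - \frac{5 \log{\left(\frac{3 u^{2}}{2} + 4 \right)} \log{\left(4 u^{2} + 2 \right)}}{2} + 5 \sin{\left(u + \frac{\pi}{3} \right)}; value = - \frac{5 \log{\left(28 \right)} \log{\left(66 \right)}}{2} + 5 \sin{\left(\frac{\pi}{3} + 4 \right)} - 5 \sin{\left(1 + \frac{\pi}{3} \right)} + \frac{5 \log{\left(\frac{11}{2} \right)} \log{\left(6 \right)}}{2}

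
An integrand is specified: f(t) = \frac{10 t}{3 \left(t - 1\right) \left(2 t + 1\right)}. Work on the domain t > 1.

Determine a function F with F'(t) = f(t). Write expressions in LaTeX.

An antiderivative is F(t) = \frac{10 \log{\left(t - 1 \right)}}{9} + \frac{5 \log{\left(t + \frac{1}{2} \right)}}{9}.

Factor the denominator (3 \left(t - 1\right) \left(2 t + 1\right)) and decompose: f = \frac{10}{9 \left(2 t + 1\right)} + \frac{10}{9 \left(t - 1\right)}; each piece integrates to a log, atan, or power term.
Check: d/dt[\frac{10 \log{\left(t - 1 \right)}}{9} + \frac{5 \log{\left(t + \frac{1}{2} \right)}}{9}] = \frac{10 t}{6 t^{2} - 3 t - 3}, which equals f(t).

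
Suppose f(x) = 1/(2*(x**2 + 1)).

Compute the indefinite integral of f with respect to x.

F(x) = atan(x)/2 + C

Whatever form F(x) takes, F'(x) = f(x) is non-negotiable.
Check: d/dx[atan(x)/2] = 1/(2*x**2 + 2), which equals f(x).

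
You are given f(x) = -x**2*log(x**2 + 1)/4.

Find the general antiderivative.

Recover f(x) by differentiating a candidate F(x); any mismatch rules it out.
Check: d/dx[(-3*x**3*log(x**2 + 1) + 2*x**3 - 6*x + 6*atan(x))/36] = -x**2*log(x**2 + 1)/4 = f(x).

F(x) = (-3*x**3*log(x**2 + 1) + 2*x**3 - 6*x + 6*atan(x))/36 + C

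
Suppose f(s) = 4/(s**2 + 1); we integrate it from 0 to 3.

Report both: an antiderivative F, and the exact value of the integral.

Any candidate F(s) must reproduce f(s) exactly when differentiated.
F(s) = 4*atan(s) is an antiderivative of f.
Check: d/ds[4*atan(s)] = 4/(s**2 + 1) = f(s).
F(3) = 4*atan(3); F(0) = 0.
Integral = F(3) - F(0) = 4*atan(3).

Antiderivative: F(s) = 4*atan(s); value = 4*atan(3)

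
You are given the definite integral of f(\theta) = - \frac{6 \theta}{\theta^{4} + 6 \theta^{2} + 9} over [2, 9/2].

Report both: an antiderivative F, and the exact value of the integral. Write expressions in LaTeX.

Antiderivative: F(\theta) = \frac{3}{\theta^{2} + 3}; value = - \frac{65}{217}

f matches the chain-rule pattern g'(h)*h' with inner function h(\theta) = \theta^{2} + 3; substituting u = h(\theta) collapses the integral.
F(\theta) = \frac{3}{\theta^{2} + 3} is an antiderivative of f.
Check: d/d\theta[\frac{3}{\theta^{2} + 3}] = - \frac{6 \theta}{\theta^{4} + 6 \theta^{2} + 9} = f(\theta).
F(9/2) = \frac{4}{31}; F(2) = \frac{3}{7}.
Integral = F(9/2) - F(2) = - \frac{65}{217}.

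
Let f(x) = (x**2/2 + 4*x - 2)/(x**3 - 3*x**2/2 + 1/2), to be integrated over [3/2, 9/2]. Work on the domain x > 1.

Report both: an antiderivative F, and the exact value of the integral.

Antiderivative: F(x) = 20*log(x - 1)/9 - 31*log(x + 1/2)/18 - 5/(3*x - 3); value = -31*log(5)/18 + 71*log(2)/18 + 20*log(7/2)/9 + 20/7

Factor the denominator ((x - 1)**2*(2*x + 1)) and decompose: f = -31/(9*(2*x + 1)) + 20/(9*(x - 1)) + 5/(3*(x - 1)**2); each piece integrates to a log, atan, or power term.
F(x) = 20*log(x - 1)/9 - 31*log(x + 1/2)/18 - 5/(3*x - 3) is an antiderivative of f.
Check: d/dx[20*log(x - 1)/9 - 31*log(x + 1/2)/18 - 5/(3*x - 3)] = (x**2 + 8*x - 4)/(2*x**3 - 3*x**2 + 1), which equals f(x).
F(9/2) = -31*log(5)/18 - 10/21 + 20*log(7/2)/9; F(3/2) = -10/3 - 71*log(2)/18.
Integral = F(9/2) - F(3/2) = -31*log(5)/18 + 71*log(2)/18 + 20*log(7/2)/9 + 20/7.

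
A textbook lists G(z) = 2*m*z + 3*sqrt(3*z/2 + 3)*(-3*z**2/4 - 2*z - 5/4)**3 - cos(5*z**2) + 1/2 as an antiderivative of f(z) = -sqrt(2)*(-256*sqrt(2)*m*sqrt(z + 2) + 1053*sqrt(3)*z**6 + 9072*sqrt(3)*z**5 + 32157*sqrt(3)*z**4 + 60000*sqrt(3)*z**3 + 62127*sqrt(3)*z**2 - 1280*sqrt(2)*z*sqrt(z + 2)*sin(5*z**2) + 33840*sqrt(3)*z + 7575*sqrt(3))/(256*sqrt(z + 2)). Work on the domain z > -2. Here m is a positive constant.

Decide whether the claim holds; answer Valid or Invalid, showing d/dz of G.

Valid: G'(z) = f(z).

d/dz[G] = sqrt(2)*(256*sqrt(2)*m*sqrt(z + 2) - 1053*sqrt(3)*z**6 - 9072*sqrt(3)*z**5 - 32157*sqrt(3)*z**4 - 60000*sqrt(3)*z**3 - 62127*sqrt(3)*z**2 + 1280*sqrt(2)*z*sqrt(z + 2)*sin(5*z**2) - 33840*sqrt(3)*z - 7575*sqrt(3))/(256*sqrt(z + 2))
This equals f(z) exactly, so the claim holds.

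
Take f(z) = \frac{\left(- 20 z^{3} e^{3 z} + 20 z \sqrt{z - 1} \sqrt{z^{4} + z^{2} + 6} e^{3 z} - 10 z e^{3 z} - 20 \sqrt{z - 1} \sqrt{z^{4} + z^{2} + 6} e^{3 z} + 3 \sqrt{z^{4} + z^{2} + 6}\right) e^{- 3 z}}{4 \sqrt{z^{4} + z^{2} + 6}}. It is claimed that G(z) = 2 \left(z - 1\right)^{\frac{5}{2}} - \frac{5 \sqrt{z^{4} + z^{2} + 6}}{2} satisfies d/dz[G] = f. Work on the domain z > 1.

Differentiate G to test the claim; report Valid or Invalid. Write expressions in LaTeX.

Invalid: d/dz[G] - f = - \frac{3 e^{- 3 z}}{4}, which is not 0.

d/dz[G] = \frac{- 10 z^{3} + 10 z \sqrt{z - 1} \sqrt{z^{4} + z^{2} + 6} - 5 z - 10 \sqrt{z - 1} \sqrt{z^{4} + z^{2} + 6}}{2 \sqrt{z^{4} + z^{2} + 6}}
d/dz[G] - f(z) = - \frac{3 e^{- 3 z}}{4} != 0.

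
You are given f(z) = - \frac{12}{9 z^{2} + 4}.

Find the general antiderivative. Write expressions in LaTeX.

Any candidate F(z) must reproduce f(z) exactly when differentiated.
Check: d/dz[- 2 \operatorname{atan}{\left(\frac{3 z}{2} \right)}] = - \frac{12}{9 z^{2} + 4} = f(z).

F(z) = - 2 \operatorname{atan}{\left(\frac{3 z}{2} \right)} + C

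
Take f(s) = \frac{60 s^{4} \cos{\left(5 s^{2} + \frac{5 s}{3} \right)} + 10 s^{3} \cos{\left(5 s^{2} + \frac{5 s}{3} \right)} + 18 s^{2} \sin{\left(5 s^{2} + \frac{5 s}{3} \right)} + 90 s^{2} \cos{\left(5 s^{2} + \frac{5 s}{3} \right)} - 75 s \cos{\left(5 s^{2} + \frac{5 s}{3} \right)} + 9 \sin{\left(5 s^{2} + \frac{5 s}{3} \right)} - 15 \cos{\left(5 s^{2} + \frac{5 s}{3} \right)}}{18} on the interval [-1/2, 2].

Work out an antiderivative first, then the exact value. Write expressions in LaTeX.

f has the shape u'v + uv' for u = \frac{s^{3}}{3} + \frac{s}{2} - \frac{1}{2} and v = \sin{\left(5 s^{2} + \frac{5 s}{3} \right)} — it is the derivative of the product u*v.
F(s) = \frac{\left(2 s^{3} + 3 s - 3\right) \sin{\left(5 s^{2} + \frac{5 s}{3} \right)}}{6} is an antiderivative of f.
Check: d/ds[\frac{\left(2 s^{3} + 3 s - 3\right) \sin{\left(5 s^{2} + \frac{5 s}{3} \right)}}{6}] = \frac{10 s^{4} \cos{\left(5 s^{2} + \frac{5 s}{3} \right)}}{3} + \frac{5 s^{3} \cos{\left(5 s^{2} + \frac{5 s}{3} \right)}}{9} + s^{2} \sin{\left(5 s^{2} + \frac{5 s}{3} \right)} + 5 s^{2} \cos{\left(5 s^{2} + \frac{5 s}{3} \right)} - \frac{25 s \cos{\left(5 s^{2} + \frac{5 s}{3} \right)}}{6} + \frac{\sin{\left(5 s^{2} + \frac{5 s}{3} \right)}}{2} - \frac{5 \cos{\left(5 s^{2} + \frac{5 s}{3} \right)}}{6}, which equals f(s).
F(2) = \frac{19 \sin{\left(\frac{70}{3} \right)}}{6}; F(-1/2) = - \frac{19 \sin{\left(\frac{5}{12} \right)}}{24}.
Integral = F(2) - F(-1/2) = \frac{19 \sin{\left(\frac{70}{3} \right)}}{6} + \frac{19 \sin{\left(\frac{5}{12} \right)}}{24}.

Antiderivative: F(s) = \frac{\left(2 s^{3} + 3 s - 3\right) \sin{\left(5 s^{2} + \frac{5 s}{3} \right)}}{6}; value = \frac{19 \sin{\left(\frac{70}{3} \right)}}{6} + \frac{19 \sin{\left(\frac{5}{12} \right)}}{24}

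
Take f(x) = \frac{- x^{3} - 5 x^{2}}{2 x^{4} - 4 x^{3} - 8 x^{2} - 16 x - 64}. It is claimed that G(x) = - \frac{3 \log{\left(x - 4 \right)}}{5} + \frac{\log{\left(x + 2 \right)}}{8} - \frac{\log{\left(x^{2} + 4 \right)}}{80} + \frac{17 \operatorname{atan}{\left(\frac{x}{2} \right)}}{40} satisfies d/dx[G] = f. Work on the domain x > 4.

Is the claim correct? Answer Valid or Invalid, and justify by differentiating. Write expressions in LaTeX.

d/dx[G] = \frac{- 5 x^{3} - 8 x^{2} - 34 x - 136}{10 x^{4} - 20 x^{3} - 40 x^{2} - 80 x - 320}
d/dx[G] - f(x) = \frac{17}{10 x^{2} + 40} != 0.

Invalid: d/dx[G] - f = \frac{17}{10 x^{2} + 40}, which is not 0.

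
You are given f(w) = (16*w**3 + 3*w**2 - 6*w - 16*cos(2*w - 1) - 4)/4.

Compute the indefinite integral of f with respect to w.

F(w) = w**4 + w**3/4 - 3*w**2/4 - w - 2*sin(2*w - 1) + C

Any candidate F(w) must reproduce f(w) exactly when differentiated.
Check: d/dw[w**4 + w**3/4 - 3*w**2/4 - w - 2*sin(2*w - 1)] = 4*w**3 + 3*w**2/4 - 3*w/2 - 4*cos(2*w - 1) - 1, which equals f(w).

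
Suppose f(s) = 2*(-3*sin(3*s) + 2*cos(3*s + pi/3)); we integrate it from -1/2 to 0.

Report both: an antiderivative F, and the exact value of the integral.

Antiderivative: F(s) = 2*(2*sin(3*s + pi/3) + 3*cos(3*s))/3; value = -2*cos(3/2) - 4*cos(pi/6 + 3/2)/3 + 2*sqrt(3)/3 + 2

A first test for any F(s): its s-derivative must equal f(s) identically.
F(s) = 2*(2*sin(3*s + pi/3) + 3*cos(3*s))/3 is an antiderivative of f.
Check: d/ds[2*(2*sin(3*s + pi/3) + 3*cos(3*s))/3] = -6*sin(3*s) + 4*cos(3*s + pi/3), which equals f(s).
F(0) = 2*sqrt(3)/3 + 2; F(-1/2) = 4*cos(pi/6 + 3/2)/3 + 2*cos(3/2).
Integral = F(0) - F(-1/2) = -2*cos(3/2) - 4*cos(pi/6 + 3/2)/3 + 2*sqrt(3)/3 + 2.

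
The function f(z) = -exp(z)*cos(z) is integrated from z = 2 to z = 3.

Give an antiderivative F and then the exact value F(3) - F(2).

An antiderivative F(z) passes only if d/dz[F] lands on f(z) exactly.
F(z) = -exp(z)*sin(z)/2 - exp(z)*cos(z)/2 is an antiderivative of f.
Check: d/dz[-exp(z)*sin(z)/2 - exp(z)*cos(z)/2] = -exp(z)*cos(z) = f(z).
F(3) = -exp(3)*sin(3)/2 - exp(3)*cos(3)/2; F(2) = -exp(2)*sin(2)/2 - exp(2)*cos(2)/2.
Integral = F(3) - F(2) = exp(2)*cos(2)/2 - exp(3)*sin(3)/2 + exp(2)*sin(2)/2 - exp(3)*cos(3)/2.

Antiderivative: F(z) = -exp(z)*sin(z)/2 - exp(z)*cos(z)/2; value = exp(2)*cos(2)/2 - exp(3)*sin(3)/2 + exp(2)*sin(2)/2 - exp(3)*cos(3)/2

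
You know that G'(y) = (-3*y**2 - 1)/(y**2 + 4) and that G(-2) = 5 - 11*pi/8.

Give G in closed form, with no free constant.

G(y) = -3*y + 11*atan(y/2)/2 - 1

Differentiate the proposed G(y) back; it has to land on the given G'(y).
A general antiderivative is -3*y + 11*atan(y/2)/2 + C.
The condition gives C = 5 - 11*pi/8 - (6 - 11*pi/8) = -1.
So G(y) = -3*y + 11*atan(y/2)/2 - 1.
Check: d/dy[-3*y + 11*atan(y/2)/2 - 1] = (-3*y**2 - 1)/(y**2 + 4) = G'(y).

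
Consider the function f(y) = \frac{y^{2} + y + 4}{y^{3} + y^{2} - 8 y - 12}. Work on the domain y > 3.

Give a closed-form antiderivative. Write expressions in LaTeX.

An antiderivative is F(y) = \frac{16 y \log{\left(y - 3 \right)} + 9 y \log{\left(y + 2 \right)} + 32 \log{\left(y - 3 \right)} + 18 \log{\left(y + 2 \right)} + 30}{25 \left(y + 2\right)}.

The denominator factors as \left(y - 3\right) \left(y + 2\right)^{2}; partial fractions split f into directly integrable pieces: \frac{9}{25 \left(y + 2\right)} - \frac{6}{5 \left(y + 2\right)^{2}} + \frac{16}{25 \left(y - 3\right)}.
Check: d/dy[\frac{16 y \log{\left(y - 3 \right)} + 9 y \log{\left(y + 2 \right)} + 32 \log{\left(y - 3 \right)} + 18 \log{\left(y + 2 \right)} + 30}{25 \left(y + 2\right)}] = \frac{y^{2} + y + 4}{y^{3} + y^{2} - 8 y - 12} = f(y).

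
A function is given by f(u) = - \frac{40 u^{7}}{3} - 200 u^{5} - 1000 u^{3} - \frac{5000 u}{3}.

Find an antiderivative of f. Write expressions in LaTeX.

An antiderivative is F(u) = - \frac{5 u^{8}}{3} - \frac{100 u^{6}}{3} - 250 u^{4} - \frac{2500 u^{2}}{3}.

f matches the chain-rule pattern g'(h)*h' with inner function h(u) = u^{2} + 5; substituting w = h(u) collapses the integral.
Check: d/du[- \frac{5 u^{8}}{3} - \frac{100 u^{6}}{3} - 250 u^{4} - \frac{2500 u^{2}}{3}] = - \frac{40 u^{7}}{3} - 200 u^{5} - 1000 u^{3} - \frac{5000 u}{3} = f(u).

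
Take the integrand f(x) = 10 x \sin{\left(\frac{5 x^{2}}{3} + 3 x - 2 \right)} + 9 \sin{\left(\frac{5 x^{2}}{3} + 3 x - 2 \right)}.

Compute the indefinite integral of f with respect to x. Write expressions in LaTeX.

F(x) = - 3 \cos{\left(\frac{5 x^{2}}{3} + 3 x - 2 \right)} + C

The substitution u = \frac{5 x^{2}}{3} + 3 x - 2 works: f is exactly (dF/du)*(du/dx) for that inner function.
Check: d/dx[- 3 \cos{\left(\frac{5 x^{2}}{3} + 3 x - 2 \right)}] = 10 x \sin{\left(\frac{5 x^{2}}{3} + 3 x - 2 \right)} + 9 \sin{\left(\frac{5 x^{2}}{3} + 3 x - 2 \right)} = f(x).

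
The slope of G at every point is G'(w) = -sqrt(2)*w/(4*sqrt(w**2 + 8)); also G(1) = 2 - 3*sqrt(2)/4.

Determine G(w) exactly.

G(w) = 2 - sqrt(w**2/2 + 4)/2

The substitution u = w**2/2 + 4 works: G'(w) is exactly (dG/du)*(du/dw) for that inner function.
A general antiderivative is -sqrt(w**2/2 + 4)/2 + C.
The condition gives C = 2 - 3*sqrt(2)/4 - (-3*sqrt(2)/4) = 2.
So G(w) = 2 - sqrt(w**2/2 + 4)/2.
Check: d/dw[2 - sqrt(w**2/2 + 4)/2] = -sqrt(2)*w/(4*sqrt(w**2 + 8)) = G'(w).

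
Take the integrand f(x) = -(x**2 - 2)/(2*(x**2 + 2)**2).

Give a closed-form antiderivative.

An antiderivative is F(x) = x/(2*x**2 + 4).

Recognize the product-rule pattern: f = u'v + uv' with u = x/2, v = 1/(x**2 + 2), so integration by parts undoes it.
Check: d/dx[x/(2*x**2 + 4)] = (2 - x**2)/(2*x**4 + 8*x**2 + 8), which equals f(x).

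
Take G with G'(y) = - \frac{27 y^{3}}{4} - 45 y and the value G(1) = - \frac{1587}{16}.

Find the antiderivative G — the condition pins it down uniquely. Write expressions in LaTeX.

G'(y) matches the chain-rule pattern g'(h)*h' with inner function h(y) = \frac{3 y^{2}}{4} + 5; substituting u = h(y) collapses the integral.
A general antiderivative is - 3 \left(\frac{3 y^{2}}{4} + 5\right)^{2} + C.
The condition gives C = - \frac{1587}{16} - (- \frac{1587}{16}) = 0.
So G(y) = - \frac{3 \left(3 y^{2} + 20\right)^{2}}{16}.
Check: d/dy[- \frac{3 \left(3 y^{2} + 20\right)^{2}}{16}] = - \frac{27 y^{3}}{4} - 45 y = G'(y).

G(y) = - \frac{3 \left(3 y^{2} + 20\right)^{2}}{16}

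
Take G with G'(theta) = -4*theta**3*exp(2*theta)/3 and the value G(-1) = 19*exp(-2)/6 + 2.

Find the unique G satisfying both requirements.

G(theta) = -2*theta**3*exp(2*theta)/3 + theta**2*exp(2*theta) - theta*exp(2*theta) + exp(2*theta)/2 + 2

Recognize the product-rule pattern: G'(theta) = u'v + uv' with u = -2*theta**3/3 + theta**2 - theta + 1/2, v = exp(2*theta), so integration by parts undoes it.
A general antiderivative is (-4*theta**3 + 6*theta**2 - 6*theta + 3)*exp(2*theta)/6 + C.
The condition gives C = 19*exp(-2)/6 + 2 - (19*exp(-2)/6) = 2.
So G(theta) = -2*theta**3*exp(2*theta)/3 + theta**2*exp(2*theta) - theta*exp(2*theta) + exp(2*theta)/2 + 2.
Check: d/dtheta[-2*theta**3*exp(2*theta)/3 + theta**2*exp(2*theta) - theta*exp(2*theta) + exp(2*theta)/2 + 2] = -4*theta**3*exp(2*theta)/3 = G'(theta).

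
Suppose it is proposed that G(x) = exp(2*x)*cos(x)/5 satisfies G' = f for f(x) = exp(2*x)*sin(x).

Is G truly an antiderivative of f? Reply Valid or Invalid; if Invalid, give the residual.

Invalid: d/dx[G] - f = -6*exp(2*x)*sin(x)/5 + 2*exp(2*x)*cos(x)/5, which is not 0.

d/dx[G] = -exp(2*x)*sin(x)/5 + 2*exp(2*x)*cos(x)/5
d/dx[G] - f(x) = -6*exp(2*x)*sin(x)/5 + 2*exp(2*x)*cos(x)/5 != 0.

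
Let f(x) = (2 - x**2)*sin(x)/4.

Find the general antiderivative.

F(x) = x**2*cos(x)/4 - x*sin(x)/2 - cos(x) + C

Whatever form F(x) takes, F'(x) = f(x) is non-negotiable.
Check: d/dx[x**2*cos(x)/4 - x*sin(x)/2 - cos(x)] = -x**2*sin(x)/4 + sin(x)/2, which equals f(x).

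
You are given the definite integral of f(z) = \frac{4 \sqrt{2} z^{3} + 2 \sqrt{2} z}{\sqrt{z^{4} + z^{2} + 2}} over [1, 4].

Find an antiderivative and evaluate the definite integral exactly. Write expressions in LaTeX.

Antiderivative: F(z) = 2 \sqrt{2} \sqrt{z^{4} + z^{2} + 2}; value = - 4 \sqrt{2} + 4 \sqrt{137}

f matches the chain-rule pattern g'(h)*h' with inner function h(z) = 2 z^{4} + 2 z^{2} + 4; substituting u = h(z) collapses the integral.
F(z) = 2 \sqrt{2} \sqrt{z^{4} + z^{2} + 2} is an antiderivative of f.
Check: d/dz[2 \sqrt{2} \sqrt{z^{4} + z^{2} + 2}] = \frac{4 \sqrt{2} z^{3} + 2 \sqrt{2} z}{\sqrt{z^{4} + z^{2} + 2}} = f(z).
F(4) = 4 \sqrt{137}; F(1) = 4 \sqrt{2}.
Integral = F(4) - F(1) = - 4 \sqrt{2} + 4 \sqrt{137}.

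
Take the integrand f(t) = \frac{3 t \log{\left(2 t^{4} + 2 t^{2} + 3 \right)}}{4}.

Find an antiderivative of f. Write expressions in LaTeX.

An antiderivative is F(t) = \frac{3 t^{2} \log{\left(2 t^{4} + 2 t^{2} + 3 \right)}}{8} - \frac{3 t^{2}}{4} + \frac{3 \log{\left(t^{4} + t^{2} + \frac{3}{2} \right)}}{16} + \frac{3 \sqrt{5} \operatorname{atan}{\left(\frac{2 \sqrt{5} t^{2}}{5} + \frac{\sqrt{5}}{5} \right)}}{8}.

Recover f(t) by differentiating a candidate F(t); any mismatch rules it out.
Check: d/dt[\frac{3 t^{2} \log{\left(2 t^{4} + 2 t^{2} + 3 \right)}}{8} - \frac{3 t^{2}}{4} + \frac{3 \log{\left(t^{4} + t^{2} + \frac{3}{2} \right)}}{16} + \frac{3 \sqrt{5} \operatorname{atan}{\left(\frac{2 \sqrt{5} t^{2}}{5} + \frac{\sqrt{5}}{5} \right)}}{8}] = \frac{3 t \log{\left(2 t^{4} + 2 t^{2} + 3 \right)}}{4} = f(t).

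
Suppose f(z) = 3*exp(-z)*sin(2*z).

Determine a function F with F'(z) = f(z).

For F(z) to be correct the identity F'(z) - f(z) = 0 must hold.
Check: d/dz[(-3*sin(2*z) - 6*cos(2*z))*exp(-z)/5] = 3*exp(-z)*sin(2*z) = f(z).

An antiderivative is F(z) = (-3*sin(2*z) - 6*cos(2*z))*exp(-z)/5.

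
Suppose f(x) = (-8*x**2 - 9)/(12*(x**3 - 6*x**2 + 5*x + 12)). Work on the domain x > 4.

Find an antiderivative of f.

Factor the denominator (12*(x - 4)*(x - 3)*(x + 1)) and decompose: f = -17/(240*(x + 1)) + 27/(16*(x - 3)) - 137/(60*(x - 4)); each piece integrates to a log, atan, or power term.
Check: d/dx[-137*log(x - 4)/60 + 27*log(x - 3)/16 - 17*log(x + 1)/240] = (-8*x**2 - 9)/(12*x**3 - 72*x**2 + 60*x + 144), which equals f(x).

An antiderivative is F(x) = -137*log(x - 4)/60 + 27*log(x - 3)/16 - 17*log(x + 1)/240.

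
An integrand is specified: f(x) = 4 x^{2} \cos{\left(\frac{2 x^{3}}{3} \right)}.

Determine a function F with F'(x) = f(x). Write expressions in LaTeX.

An antiderivative is F(x) = 2 \sin{\left(\frac{2 x^{3}}{3} \right)}.

f matches the chain-rule pattern g'(h)*h' with inner function h(x) = \frac{2 x^{3}}{3}; substituting u = h(x) collapses the integral.
Check: d/dx[2 \sin{\left(\frac{2 x^{3}}{3} \right)}] = 4 x^{2} \cos{\left(\frac{2 x^{3}}{3} \right)} = f(x).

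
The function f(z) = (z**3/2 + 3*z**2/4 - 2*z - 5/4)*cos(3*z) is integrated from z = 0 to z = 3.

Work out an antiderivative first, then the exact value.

Antiderivative: F(z) = (18*z**3*sin(3*z) + 27*z**2*sin(3*z) + 18*z**2*cos(3*z) - 84*z*sin(3*z) + 18*z*cos(3*z) - 51*sin(3*z) - 28*cos(3*z))/108; value = 47*cos(9)/27 + 7/27 + 71*sin(9)/18

Any candidate F(z) must reproduce f(z) exactly when differentiated.
F(z) = (18*z**3*sin(3*z) + 27*z**2*sin(3*z) + 18*z**2*cos(3*z) - 84*z*sin(3*z) + 18*z*cos(3*z) - 51*sin(3*z) - 28*cos(3*z))/108 is an antiderivative of f.
Check: d/dz[(18*z**3*sin(3*z) + 27*z**2*sin(3*z) + 18*z**2*cos(3*z) - 84*z*sin(3*z) + 18*z*cos(3*z) - 51*sin(3*z) - 28*cos(3*z))/108] = z**3*cos(3*z)/2 + 3*z**2*cos(3*z)/4 - 2*z*cos(3*z) - 5*cos(3*z)/4, which equals f(z).
F(3) = 47*cos(9)/27 + 71*sin(9)/18; F(0) = -7/27.
Integral = F(3) - F(0) = 47*cos(9)/27 + 7/27 + 71*sin(9)/18.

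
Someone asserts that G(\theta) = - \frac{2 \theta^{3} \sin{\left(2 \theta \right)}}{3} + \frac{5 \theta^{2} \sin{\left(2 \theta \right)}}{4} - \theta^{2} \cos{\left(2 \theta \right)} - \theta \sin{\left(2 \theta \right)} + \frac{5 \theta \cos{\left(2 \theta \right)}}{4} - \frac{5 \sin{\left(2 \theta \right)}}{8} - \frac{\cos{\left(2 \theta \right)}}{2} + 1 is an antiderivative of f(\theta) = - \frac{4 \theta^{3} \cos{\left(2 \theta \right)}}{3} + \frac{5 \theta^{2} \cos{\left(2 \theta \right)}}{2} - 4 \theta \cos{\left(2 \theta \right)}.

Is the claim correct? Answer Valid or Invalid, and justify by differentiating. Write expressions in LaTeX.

Valid - differentiating G returns exactly f.

d/d\theta[G] = - \frac{4 \theta^{3} \cos{\left(2 \theta \right)}}{3} + \frac{5 \theta^{2} \cos{\left(2 \theta \right)}}{2} - 4 \theta \cos{\left(2 \theta \right)}
This equals f(\theta) exactly, so the claim holds.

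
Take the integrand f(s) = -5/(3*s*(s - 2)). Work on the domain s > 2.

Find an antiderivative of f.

An antiderivative is F(s) = -5*(-log(s) + log(s - 2))/6.

Factor the denominator (3*s*(s - 2)) and decompose: f = -5/(6*(s - 2)) + 5/(6*s); each piece integrates to a log, atan, or power term.
Check: d/ds[-5*(-log(s) + log(s - 2))/6] = -5/(3*s**2 - 6*s), which equals f(s).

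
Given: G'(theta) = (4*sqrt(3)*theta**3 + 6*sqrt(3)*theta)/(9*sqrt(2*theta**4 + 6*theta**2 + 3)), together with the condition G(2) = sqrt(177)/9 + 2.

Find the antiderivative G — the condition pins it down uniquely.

G(theta) = sqrt(2*theta**4/3 + 2*theta**2 + 1)/3 + 2

The substitution u = 2*theta**4/3 + 2*theta**2 + 1 works: G'(theta) is exactly (dG/du)*(du/dtheta) for that inner function.
A general antiderivative is sqrt(2*theta**4/3 + 2*theta**2 + 1)/3 + C.
The condition gives C = sqrt(177)/9 + 2 - (sqrt(177)/9) = 2.
So G(theta) = sqrt(2*theta**4/3 + 2*theta**2 + 1)/3 + 2.
Check: d/dtheta[sqrt(2*theta**4/3 + 2*theta**2 + 1)/3 + 2] = (4*sqrt(3)*theta**3 + 6*sqrt(3)*theta)/(9*sqrt(2*theta**4 + 6*theta**2 + 3)) = G'(theta).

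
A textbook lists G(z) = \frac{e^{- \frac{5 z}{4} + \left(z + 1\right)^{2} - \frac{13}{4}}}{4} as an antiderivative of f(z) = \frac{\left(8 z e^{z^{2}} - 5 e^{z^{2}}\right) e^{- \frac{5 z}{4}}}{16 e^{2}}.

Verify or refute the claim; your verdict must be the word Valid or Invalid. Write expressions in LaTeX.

d/dz[G] = \frac{\left(8 z + 3\right) e^{\frac{3 z}{4}} e^{z^{2}}}{16 e^{\frac{9}{4}}}
d/dz[G] - f(z) = \frac{\left(8 z e^{2} e^{\frac{5 z}{4}} - 8 z e^{\frac{9}{4}} e^{- \frac{3 z}{4}} + 3 e^{2} e^{\frac{5 z}{4}} + 5 e^{\frac{9}{4}} e^{- \frac{3 z}{4}}\right) e^{- \frac{z}{2}} e^{z^{2}}}{16 e^{\frac{17}{4}}} != 0.

Invalid: d/dz[G] - f = \frac{\left(8 z e^{2} e^{\frac{5 z}{4}} - 8 z e^{\frac{9}{4}} e^{- \frac{3 z}{4}} + 3 e^{2} e^{\frac{5 z}{4}} + 5 e^{\frac{9}{4}} e^{- \frac{3 z}{4}}\right) e^{- \frac{z}{2}} e^{z^{2}}}{16 e^{\frac{17}{4}}}, which is not 0.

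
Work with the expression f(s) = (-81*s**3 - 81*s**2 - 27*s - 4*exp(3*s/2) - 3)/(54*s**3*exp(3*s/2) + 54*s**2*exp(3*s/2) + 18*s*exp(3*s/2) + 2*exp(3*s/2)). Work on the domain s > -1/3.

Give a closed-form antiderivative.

Differentiate the proposed F(s) back; it has to land on f(s) exactly.
Check: d/ds[(3*(3*s + 1)**2 + exp(3*s/2))*exp(-3*s/2)/(3*(3*s + 1)**2)] = (-81*s**3 - 81*s**2 - 27*s - 4*exp(3*s/2) - 3)/(54*s**3*exp(3*s/2) + 54*s**2*exp(3*s/2) + 18*s*exp(3*s/2) + 2*exp(3*s/2)) = f(s).

An antiderivative is F(s) = (3*(3*s + 1)**2 + exp(3*s/2))*exp(-3*s/2)/(3*(3*s + 1)**2).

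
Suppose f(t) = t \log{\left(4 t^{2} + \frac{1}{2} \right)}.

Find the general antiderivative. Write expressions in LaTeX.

Differentiate the proposed F(t) back; it has to land on f(t) exactly.
Check: d/dt[\frac{t^{2} \log{\left(4 t^{2} + \frac{1}{2} \right)}}{2} - \frac{t^{2}}{2} + \frac{\log{\left(8 t^{2} + 1 \right)}}{16}] = t \log{\left(4 t^{2} + \frac{1}{2} \right)} = f(t).

F(t) = \frac{t^{2} \log{\left(4 t^{2} + \frac{1}{2} \right)}}{2} - \frac{t^{2}}{2} + \frac{\log{\left(8 t^{2} + 1 \right)}}{16} + C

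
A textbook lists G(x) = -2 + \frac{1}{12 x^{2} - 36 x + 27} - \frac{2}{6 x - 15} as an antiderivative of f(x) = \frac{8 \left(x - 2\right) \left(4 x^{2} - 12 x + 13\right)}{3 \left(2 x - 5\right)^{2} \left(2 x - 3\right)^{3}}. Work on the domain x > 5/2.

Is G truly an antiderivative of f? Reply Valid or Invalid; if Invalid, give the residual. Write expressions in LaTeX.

Valid - the claim checks out under differentiation.

d/dx[G] = \frac{32 x^{3} - 160 x^{2} + 296 x - 208}{96 x^{5} - 912 x^{4} + 3408 x^{3} - 6264 x^{2} + 5670 x - 2025}
This equals f(x) exactly, so the claim holds.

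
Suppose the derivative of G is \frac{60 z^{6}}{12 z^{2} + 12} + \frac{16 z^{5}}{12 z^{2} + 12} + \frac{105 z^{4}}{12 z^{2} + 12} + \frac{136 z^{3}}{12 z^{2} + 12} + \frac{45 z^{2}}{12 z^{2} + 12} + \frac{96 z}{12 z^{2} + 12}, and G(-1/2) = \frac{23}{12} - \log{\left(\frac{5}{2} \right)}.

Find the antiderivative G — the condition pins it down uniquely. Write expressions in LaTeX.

The integrand splits into summands that can be handled one at a time.
A general antiderivative is z^{5} + \frac{z^{4}}{3} + \frac{5 z^{3}}{4} + 5 z^{2} - \log{\left(2 z^{2} + 2 \right)} + \frac{1}{3} + C.
The condition gives C = \frac{23}{12} - \log{\left(\frac{5}{2} \right)} - (\frac{17}{12} - \log{\left(\frac{5}{2} \right)}) = \frac{1}{2}.
So G(z) = z^{5} + \frac{z^{4}}{3} + \frac{5 z^{3}}{4} + 5 z^{2} - \log{\left(2 z^{2} + 2 \right)} + \frac{5}{6}.
Check: d/dz[z^{5} + \frac{z^{4}}{3} + \frac{5 z^{3}}{4} + 5 z^{2} - \log{\left(2 z^{2} + 2 \right)} + \frac{5}{6}] = \frac{60 z^{6} + 16 z^{5} + 105 z^{4} + 136 z^{3} + 45 z^{2} + 96 z}{12 z^{2} + 12}, which equals G'(z).

G(z) = z^{5} + \frac{z^{4}}{3} + \frac{5 z^{3}}{4} + 5 z^{2} - \log{\left(2 z^{2} + 2 \right)} + \frac{5}{6}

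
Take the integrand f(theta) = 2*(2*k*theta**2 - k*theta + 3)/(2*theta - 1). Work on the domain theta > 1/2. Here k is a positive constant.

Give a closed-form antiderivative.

For F(theta) to be correct the identity F'(theta) - f(theta) = 0 must hold.
Check: d/dtheta[k*theta**2 + 3*log(2*theta - 1)] = (4*k*theta**2 - 2*k*theta + 6)/(2*theta - 1), which equals f(theta).

An antiderivative is F(theta) = k*theta**2 + 3*log(2*theta - 1).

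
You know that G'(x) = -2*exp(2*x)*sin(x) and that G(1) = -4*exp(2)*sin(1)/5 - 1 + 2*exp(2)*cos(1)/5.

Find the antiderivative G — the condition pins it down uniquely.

G(x) = -4*exp(2*x)*sin(x)/5 + 2*exp(2*x)*cos(x)/5 - 1

A candidate passes only if d/dx[G] lands on the given G'(x) exactly.
A general antiderivative is -4*exp(2*x)*sin(x)/5 + 2*exp(2*x)*cos(x)/5 + C.
The condition gives C = -4*exp(2)*sin(1)/5 - 1 + 2*exp(2)*cos(1)/5 - (-4*exp(2)*sin(1)/5 + 2*exp(2)*cos(1)/5) = -1.
So G(x) = -4*exp(2*x)*sin(x)/5 + 2*exp(2*x)*cos(x)/5 - 1.
Check: d/dx[-4*exp(2*x)*sin(x)/5 + 2*exp(2*x)*cos(x)/5 - 1] = -2*exp(2*x)*sin(x) = G'(x).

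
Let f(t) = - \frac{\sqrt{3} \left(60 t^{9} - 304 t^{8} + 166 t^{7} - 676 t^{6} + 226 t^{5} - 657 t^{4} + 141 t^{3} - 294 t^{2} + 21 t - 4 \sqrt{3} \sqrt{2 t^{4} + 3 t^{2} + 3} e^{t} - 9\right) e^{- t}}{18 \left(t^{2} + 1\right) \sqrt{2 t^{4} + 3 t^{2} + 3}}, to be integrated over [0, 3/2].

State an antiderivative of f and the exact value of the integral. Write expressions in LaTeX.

Antiderivative: F(t) = \frac{\left(\sqrt{3} \left(30 t^{3} - 2 t^{2} - 3\right) \sqrt{2 t^{4} + 3 t^{2} + 3} + 12 e^{t} \operatorname{atan}{\left(t \right)}\right) e^{- t}}{18}; value = \frac{1}{2} + \frac{2 \operatorname{atan}{\left(\frac{3}{2} \right)}}{3} + \frac{125 \sqrt{106}}{32 e^{\frac{3}{2}}}

Differentiate the proposed F(t) back; it has to land on f(t) exactly.
F(t) = \frac{\left(\sqrt{3} \left(30 t^{3} - 2 t^{2} - 3\right) \sqrt{2 t^{4} + 3 t^{2} + 3} + 12 e^{t} \operatorname{atan}{\left(t \right)}\right) e^{- t}}{18} is an antiderivative of f.
Check: d/dt[\frac{\left(\sqrt{3} \left(30 t^{3} - 2 t^{2} - 3\right) \sqrt{2 t^{4} + 3 t^{2} + 3} + 12 e^{t} \operatorname{atan}{\left(t \right)}\right) e^{- t}}{18}] = \frac{- 60 \sqrt{3} t^{9} + 304 \sqrt{3} t^{8} - 166 \sqrt{3} t^{7} + 676 \sqrt{3} t^{6} - 226 \sqrt{3} t^{5} + 657 \sqrt{3} t^{4} - 141 \sqrt{3} t^{3} + 294 \sqrt{3} t^{2} - 21 \sqrt{3} t + 12 \sqrt{2 t^{4} + 3 t^{2} + 3} e^{t} + 9 \sqrt{3}}{18 t^{2} \sqrt{2 t^{4} + 3 t^{2} + 3} e^{t} + 18 \sqrt{2 t^{4} + 3 t^{2} + 3} e^{t}}, which equals f(t).
F(3/2) = \frac{2 \operatorname{atan}{\left(\frac{3}{2} \right)}}{3} + \frac{125 \sqrt{106}}{32 e^{\frac{3}{2}}}; F(0) = - \frac{1}{2}.
Integral = F(3/2) - F(0) = \frac{1}{2} + \frac{2 \operatorname{atan}{\left(\frac{3}{2} \right)}}{3} + \frac{125 \sqrt{106}}{32 e^{\frac{3}{2}}}.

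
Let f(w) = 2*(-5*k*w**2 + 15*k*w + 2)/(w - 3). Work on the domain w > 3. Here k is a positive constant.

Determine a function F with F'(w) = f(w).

An antiderivative is F(w) = -5*k*w**2 + 4*log(w - 3).

A candidate is checked by its d/dw: the result must match f(w).
Check: d/dw[-5*k*w**2 + 4*log(w - 3)] = (-10*k*w**2 + 30*k*w + 4)/(w - 3), which equals f(w).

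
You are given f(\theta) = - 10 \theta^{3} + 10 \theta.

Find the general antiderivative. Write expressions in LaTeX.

The substitution u = \theta^{2} - 1 works: f is exactly (dF/du)*(du/d\theta) for that inner function.
Check: d/d\theta[- \frac{5 \theta^{4}}{2} + 5 \theta^{2}] = - 10 \theta^{3} + 10 \theta = f(\theta).

F(\theta) = - \frac{5 \theta^{4}}{2} + 5 \theta^{2} + C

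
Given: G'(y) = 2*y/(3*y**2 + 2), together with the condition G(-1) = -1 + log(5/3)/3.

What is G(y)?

G'(y) matches the chain-rule pattern g'(h)*h' with inner function h(y) = y**2 + 2/3; substituting u = h(y) collapses the integral.
A general antiderivative is log(y**2 + 2/3)/3 + C.
The condition gives C = -1 + log(5/3)/3 - (log(5/3)/3) = -1.
So G(y) = (log(y**2 + 2/3) - 3)/3.
Check: d/dy[(log(y**2 + 2/3) - 3)/3] = 2*y/(3*y**2 + 2) = G'(y).

G(y) = (log(y**2 + 2/3) - 3)/3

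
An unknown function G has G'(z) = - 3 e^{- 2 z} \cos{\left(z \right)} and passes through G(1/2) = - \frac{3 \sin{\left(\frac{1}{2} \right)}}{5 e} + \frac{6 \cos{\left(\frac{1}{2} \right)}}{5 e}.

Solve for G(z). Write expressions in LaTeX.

Check a candidate G(z) by differentiating: d/dz[G] must match the given G'(z).
A general antiderivative is - \frac{3 e^{- 2 z} \sin{\left(z \right)}}{5} + \frac{6 e^{- 2 z} \cos{\left(z \right)}}{5} + C.
The condition gives C = - \frac{3 \sin{\left(\frac{1}{2} \right)}}{5 e} + \frac{6 \cos{\left(\frac{1}{2} \right)}}{5 e} - (- \frac{3 \sin{\left(\frac{1}{2} \right)}}{5 e} + \frac{6 \cos{\left(\frac{1}{2} \right)}}{5 e}) = 0.
So G(z) = - \frac{3 e^{- 2 z} \sin{\left(z \right)}}{5} + \frac{6 e^{- 2 z} \cos{\left(z \right)}}{5}.
Check: d/dz[- \frac{3 e^{- 2 z} \sin{\left(z \right)}}{5} + \frac{6 e^{- 2 z} \cos{\left(z \right)}}{5}] = - 3 e^{- 2 z} \cos{\left(z \right)} = G'(z).

G(z) = - \frac{3 e^{- 2 z} \sin{\left(z \right)}}{5} + \frac{6 e^{- 2 z} \cos{\left(z \right)}}{5}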